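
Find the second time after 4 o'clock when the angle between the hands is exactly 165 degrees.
At t minutes past 4:00, the hour hand is at 30 x 4 + 0.5t degrees and the minute hand is at 6t degrees.
The smaller angle between them is 165 degrees when |30H - 5.5t| = 165 or |30H - 5.5t| = 195.
With H = 4, solve 30 x 4 - 5.5t = +/- target for each target:
  t = (30 x 4 - 165) / 5.5 = -8.18 (outside (0, 60))
  t = (30 x 4 + 165) / 5.5 = 51.82
  t = (30 x 4 - 195) / 5.5 = -13.64 (outside (0, 60))
  t = (30 x 4 + 195) / 5.5 = 57.27
Valid solutions in (0, 60): {51.82, 57.27} minutes.
The second occurrence is t = 57.27 minutes.
The hands form a 165-degree angle at 57.27 minutes past 4:00.

Final answer: 57.27 minutes past 4:00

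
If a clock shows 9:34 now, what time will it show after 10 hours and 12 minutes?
Starting time: 9:34
Adding 12 minutes to 34 minutes: 34 + 12 = 46 minutes
Adding 10 hours: 9 + 10 = 19 - 12 = 7
Final time: 7:46

Final answer: 7:46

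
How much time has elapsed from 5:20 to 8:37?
From 5:20 to 8:37:
(8 x 60 + 37) - (5 x 60 + 20) = 517 - 320 = 197 minutes
= 3 hours and 17 minutes

Final answer: 3 hours and 17 minutes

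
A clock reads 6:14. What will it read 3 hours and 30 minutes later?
Starting time: 6:14
Adding 30 minutes to 14 minutes: 14 + 30 = 44 minutes
Adding 3 hours: 6 + 3 = 9
Final time: 9:44

Final answer: 9:44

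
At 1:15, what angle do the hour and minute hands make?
Hour hand position: 1 x 30 + 15 x 0.5 = 37.5 degrees
Minute hand position: 15 x 6 = 90 degrees
Difference: |37.5 - 90| = 52.5 degrees
The angle between the hands is 52.5 degrees

Final answer: 52.5 degrees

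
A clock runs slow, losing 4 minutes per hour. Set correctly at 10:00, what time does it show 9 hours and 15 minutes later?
For every 60 true minutes, the faulty clock advances 60 - 4 = 56 minutes.
True elapsed: 9 hours and 15 minutes = 555 minutes.
Faulty clock advances: 555 x 56/60 = 518 minutes (drift: 37 minutes behind).
Shown time: 10:00 + 518 minutes = 6:38.

Final answer: 6:38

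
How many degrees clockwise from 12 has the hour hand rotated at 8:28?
The hour hand moves 30 degrees per hour and 0.5 degrees per minute.
At 8:28: (8) x 30 + 28 x 0.5 = 240 + 14 = 254 degrees

Final answer: 254 degrees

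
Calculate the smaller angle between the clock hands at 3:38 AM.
Hour hand position: 3 x 30 + 38 x 0.5 = 109 degrees
Minute hand position: 38 x 6 = 228 degrees
Difference: |109 - 228| = 119 degrees
The angle between the hands is 119 degrees

Final answer: 119 degrees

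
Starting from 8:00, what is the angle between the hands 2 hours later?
First find the time 2 hours after 8:00.
Total minutes: 8 x 60 + 0 + 2 x 60 + 0 = 600.
600 mod 720 = 600 minutes = 10:00.
Now compute the angle at 10:00:
Hour hand: 10 x 30 + 0 x 0.5 = 300 degrees
Minute hand: 0 x 6 = 0 degrees
Difference: |300 - 0| = 300 degrees
Smaller angle: 360 - 300 = 60 degrees

Final answer: 60 degrees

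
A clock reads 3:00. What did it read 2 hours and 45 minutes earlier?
Starting time: 3:00 = 180 total minutes past 12:00
Subtracting: 2 hours and 45 minutes = 165 minutes
180 - 165 = 15 minutes
= 15 minutes past 12:00 = 12:15

Final answer: 12:15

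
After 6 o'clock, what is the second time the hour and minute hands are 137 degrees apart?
At t minutes past 6:00, the hour hand is at 30 x 6 + 0.5t degrees and the minute hand is at 6t degrees.
The smaller angle between them is 137 degrees when |30H - 5.5t| = 137 or |30H - 5.5t| = 223.
With H = 6, solve 30 x 6 - 5.5t = +/- target for each target:
  t = (30 x 6 - 137) / 5.5 = 7.82
  t = (30 x 6 + 137) / 5.5 = 57.64
  t = (30 x 6 - 223) / 5.5 = -7.82 (outside (0, 60))
  t = (30 x 6 + 223) / 5.5 = 73.27 (outside (0, 60))
Valid solutions in (0, 60): {7.82, 57.64} minutes.
The second occurrence is t = 57.64 minutes.
The hands form a 137-degree angle at 57.64 minutes past 6:00.

Final answer: 57.64 minutes past 6:00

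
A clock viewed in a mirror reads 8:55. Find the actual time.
Reflection across the vertical (12-6) axis maps a hand at angle A degrees to (360 - A) degrees, which sends a reading of T minutes past 12:00 to (720 - T) minutes past 12:00.
Mirror reads 8:55 = 535 minutes past 12:00.
Actual time: (720 - 535) mod 720 = 185 minutes = 3:05.

Final answer: 3:05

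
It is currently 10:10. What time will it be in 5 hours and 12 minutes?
Starting time: 10:10
Adding 12 minutes to 10 minutes: 10 + 12 = 22 minutes
Adding 5 hours: 10 + 5 = 15 - 12 = 3
Final time: 3:22

Final answer: 3:22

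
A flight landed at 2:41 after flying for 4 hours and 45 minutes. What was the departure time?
Starting time: 2:41 = 161 total minutes past 12:00
Subtracting: 4 hours and 45 minutes = 285 minutes
161 - 285 = -124 (negative, add 12 hours = 720) = 596 minutes
= 9 hours and 56 minutes past 12:00 = 9:56

Final answer: 9:56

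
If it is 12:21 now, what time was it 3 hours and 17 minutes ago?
Starting time: 12:21 = 21 total minutes past 12:00
Subtracting: 3 hours and 17 minutes = 197 minutes
21 - 197 = -176 (negative, add 12 hours = 720) = 544 minutes
= 9 hours and 4 minutes past 12:00 = 9:04

Final answer: 9:04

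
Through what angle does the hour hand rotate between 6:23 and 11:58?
The hour hand moves 0.5 degrees per minute.
Time elapsed: 11:58 - 6:23 = 335 minutes
Angular displacement: 335 x 0.5 = 167.5 degrees

Final answer: 167.5 degrees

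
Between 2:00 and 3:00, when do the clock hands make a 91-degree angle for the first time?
At t minutes past 2:00, the hour hand is at 30 x 2 + 0.5t degrees and the minute hand is at 6t degrees.
The smaller angle between them is 91 degrees when |30H - 5.5t| = 91 or |30H - 5.5t| = 269.
With H = 2, solve 30 x 2 - 5.5t = +/- target for each target:
  t = (30 x 2 - 91) / 5.5 = -5.64 (outside (0, 60))
  t = (30 x 2 + 91) / 5.5 = 27.45
  t = (30 x 2 - 269) / 5.5 = -38 (outside (0, 60))
  t = (30 x 2 + 269) / 5.5 = 59.82
Valid solutions in (0, 60): {27.45, 59.82} minutes.
The first occurrence is t = 27.45 minutes.
The hands form a 91-degree angle at 27.45 minutes past 2:00.

Final answer: 27.45 minutes past 2:00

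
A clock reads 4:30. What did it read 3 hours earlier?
Starting time: 4:30 = 270 total minutes past 12:00
Subtracting: 3 hours = 180 minutes
270 - 180 = 90 minutes
= 1 hour and 30 minutes past 12:00 = 1:30

Final answer: 1:30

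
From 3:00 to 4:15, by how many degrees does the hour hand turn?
The hour hand moves 0.5 degrees per minute.
Time elapsed: 4:15 - 3:00 = 75 minutes
Angular displacement: 75 x 0.5 = 37.5 degrees

Final answer: 37.5 degrees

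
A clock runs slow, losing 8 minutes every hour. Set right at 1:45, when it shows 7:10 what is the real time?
For every 60 true minutes, the faulty clock advances 52 minutes, so 1 faulty-clock minute corresponds to 60/52 true minutes.
From 1:45 to 7:10 on the faulty dial is 325 minutes.
True elapsed: 325 x 60/52 = 375 minutes = 6 hours and 15 minutes.
True time: 1:45 + 6 hours and 15 minutes = 8:00.

Final answer: 8:00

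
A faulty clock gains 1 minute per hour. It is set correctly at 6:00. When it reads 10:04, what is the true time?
For every 60 true minutes, the faulty clock advances 61 minutes, so 1 faulty-clock minute corresponds to 60/61 true minutes.
From 6:00 to 10:04 on the faulty dial is 244 minutes.
True elapsed: 244 x 60/61 = 240 minutes = 4 hours.
True time: 6:00 + 4 hours = 10:00.

Final answer: 10:00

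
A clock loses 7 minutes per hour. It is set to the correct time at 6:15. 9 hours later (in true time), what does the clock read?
For every 60 true minutes, the faulty clock advances 60 - 7 = 53 minutes.
True elapsed: 9 hours = 540 minutes.
Faulty clock advances: 540 x 53/60 = 477 minutes (drift: 63 minutes behind).
Shown time: 6:15 + 477 minutes = 2:12.

Final answer: 2:12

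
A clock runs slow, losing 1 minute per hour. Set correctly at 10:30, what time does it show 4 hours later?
For every 60 true minutes, the faulty clock advances 60 - 1 = 59 minutes.
True elapsed: 4 hours = 240 minutes.
Faulty clock advances: 240 x 59/60 = 236 minutes (drift: 4 minutes behind).
Shown time: 10:30 + 236 minutes = 2:26.

Final answer: 2:26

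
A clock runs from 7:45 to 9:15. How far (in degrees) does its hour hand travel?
The hour hand moves 0.5 degrees per minute.
Time elapsed: 9:15 - 7:45 = 90 minutes
Angular displacement: 90 x 0.5 = 45 degrees

Final answer: 45 degrees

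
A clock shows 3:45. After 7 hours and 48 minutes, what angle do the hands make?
First find the time 7 hours and 48 minutes after 3:45.
Total minutes: 3 x 60 + 45 + 7 x 60 + 48 = 693.
693 mod 720 = 693 minutes = 11:33.
Now compute the angle at 11:33:
Hour hand: 11 x 30 + 33 x 0.5 = 346.5 degrees
Minute hand: 33 x 6 = 198 degrees
Difference: |346.5 - 198| = 148.5 degrees
The angle is 148.5 degrees

Final answer: 148.5 degrees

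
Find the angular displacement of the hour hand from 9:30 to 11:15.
The hour hand moves 0.5 degrees per minute.
Time elapsed: 11:15 - 9:30 = 105 minutes
Angular displacement: 105 x 0.5 = 52.5 degrees

Final answer: 52.5 degrees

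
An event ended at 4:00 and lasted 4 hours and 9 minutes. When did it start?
Starting time: 4:00 = 240 total minutes past 12:00
Subtracting: 4 hours and 9 minutes = 249 minutes
240 - 249 = -9 (negative, add 12 hours = 720) = 711 minutes
= 11 hours and 51 minutes past 12:00 = 11:51

Final answer: 11:51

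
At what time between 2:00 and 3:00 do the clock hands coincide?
The minute hand gains 5.5 degrees per minute on the hour hand.
At 2:00, the hour hand is at 60 degrees and the minute hand is at 0 degrees.
The gap is 60 degrees. Time to close: 60/5.5 = 60 x 2/11 = 10.91 minutes.
The hands overlap at 10.91 minutes past 2:00.

Final answer: 10.91 minutes past 2:00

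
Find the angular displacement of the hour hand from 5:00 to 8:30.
The hour hand moves 0.5 degrees per minute.
Time elapsed: 8:30 - 5:00 = 210 minutes
Angular displacement: 210 x 0.5 = 105 degrees

Final answer: 105 degrees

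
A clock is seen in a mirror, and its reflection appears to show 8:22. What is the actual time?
Reflection across the vertical (12-6) axis maps a hand at angle A degrees to (360 - A) degrees, which sends a reading of T minutes past 12:00 to (720 - T) minutes past 12:00.
Mirror reads 8:22 = 502 minutes past 12:00.
Actual time: (720 - 502) mod 720 = 218 minutes = 3:38.

Final answer: 3:38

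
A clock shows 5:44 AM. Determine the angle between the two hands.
Hour hand position: 5 x 30 + 44 x 0.5 = 172 degrees
Minute hand position: 44 x 6 = 264 degrees
Difference: |172 - 264| = 92 degrees
The angle between the hands is 92 degrees

Final answer: 92 degrees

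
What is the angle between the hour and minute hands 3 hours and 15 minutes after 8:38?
First find the time 3 hours and 15 minutes after 8:38.
Total minutes: 8 x 60 + 38 + 3 x 60 + 15 = 713.
713 mod 720 = 713 minutes = 11:53.
Now compute the angle at 11:53:
Hour hand: 11 x 30 + 53 x 0.5 = 356.5 degrees
Minute hand: 53 x 6 = 318 degrees
Difference: |356.5 - 318| = 38.5 degrees
The angle is 38.5 degrees

Final answer: 38.5 degrees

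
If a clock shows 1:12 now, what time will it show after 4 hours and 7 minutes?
Starting time: 1:12
Adding 7 minutes to 12 minutes: 12 + 7 = 19 minutes
Adding 4 hours: 1 + 4 = 5
Final time: 5:19

Final answer: 5:19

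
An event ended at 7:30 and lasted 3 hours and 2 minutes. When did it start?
Starting time: 7:30 = 450 total minutes past 12:00
Subtracting: 3 hours and 2 minutes = 182 minutes
450 - 182 = 268 minutes
= 4 hours and 28 minutes past 12:00 = 4:28

Final answer: 4:28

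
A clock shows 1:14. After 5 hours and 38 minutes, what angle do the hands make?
First find the time 5 hours and 38 minutes after 1:14.
Total minutes: 1 x 60 + 14 + 5 x 60 + 38 = 412.
412 mod 720 = 412 minutes = 6:52.
Now compute the angle at 6:52:
Hour hand: 6 x 30 + 52 x 0.5 = 206 degrees
Minute hand: 52 x 6 = 312 degrees
Difference: |206 - 312| = 106 degrees
The angle is 106 degrees

Final answer: 106 degrees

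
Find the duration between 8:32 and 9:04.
From 8:32 to 9:04:
(9 x 60 + 4) - (8 x 60 + 32) = 544 - 512 = 32 minutes
= 32 minutes

Final answer: 32 minutes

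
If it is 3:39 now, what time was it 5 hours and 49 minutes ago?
Starting time: 3:39 = 219 total minutes past 12:00
Subtracting: 5 hours and 49 minutes = 349 minutes
219 - 349 = -130 (negative, add 12 hours = 720) = 590 minutes
= 9 hours and 50 minutes past 12:00 = 9:50

Final answer: 9:50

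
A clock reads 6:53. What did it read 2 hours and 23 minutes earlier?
Starting time: 6:53 = 413 total minutes past 12:00
Subtracting: 2 hours and 23 minutes = 143 minutes
413 - 143 = 270 minutes
= 4 hours and 30 minutes past 12:00 = 4:30

Final answer: 4:30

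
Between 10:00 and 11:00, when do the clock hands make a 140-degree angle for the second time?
At t minutes past 10:00, the hour hand is at 30 x 10 + 0.5t degrees and the minute hand is at 6t degrees.
The smaller angle between them is 140 degrees when |30H - 5.5t| = 140 or |30H - 5.5t| = 220.
With H = 10, solve 30 x 10 - 5.5t = +/- target for each target:
  t = (30 x 10 - 140) / 5.5 = 29.09
  t = (30 x 10 + 140) / 5.5 = 80 (outside (0, 60))
  t = (30 x 10 - 220) / 5.5 = 14.55
  t = (30 x 10 + 220) / 5.5 = 94.55 (outside (0, 60))
Valid solutions in (0, 60): {14.55, 29.09} minutes.
The second occurrence is t = 29.09 minutes.
The hands form a 140-degree angle at 29.09 minutes past 10:00.

Final answer: 29.09 minutes past 10:00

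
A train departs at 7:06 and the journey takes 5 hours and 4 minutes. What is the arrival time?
Starting time: 7:06
Adding 4 minutes to 6 minutes: 6 + 4 = 10 minutes
Adding 5 hours: 7 + 5 = 12
Final time: 12:10

Final answer: 12:10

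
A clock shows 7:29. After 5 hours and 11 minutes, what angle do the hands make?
First find the time 5 hours and 11 minutes after 7:29.
Total minutes: 7 x 60 + 29 + 5 x 60 + 11 = 760.
760 mod 720 = 40 minutes = 12:40.
Now compute the angle at 12:40:
Hour hand: 0 x 30 + 40 x 0.5 = 20 degrees
Minute hand: 40 x 6 = 240 degrees
Difference: |20 - 240| = 220 degrees
Smaller angle: 360 - 220 = 140 degrees

Final answer: 140 degrees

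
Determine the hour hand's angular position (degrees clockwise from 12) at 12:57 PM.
The hour hand moves 30 degrees per hour and 0.5 degrees per minute.
At 12:57: (0) x 30 + 57 x 0.5 = 0 + 28.5 = 28.5 degrees

Final answer: 28.5 degrees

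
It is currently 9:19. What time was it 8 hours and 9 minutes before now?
Starting time: 9:19 = 559 total minutes past 12:00
Subtracting: 8 hours and 9 minutes = 489 minutes
559 - 489 = 70 minutes
= 1 hour and 10 minutes past 12:00 = 1:10

Final answer: 1:10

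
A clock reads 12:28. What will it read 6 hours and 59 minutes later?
Starting time: 12:28
Adding 59 minutes to 28 minutes: 28 + 59 = 87 minutes = 1 hour and 27 minutes
Adding 6 hours: 12 + 6 + 1 (carry) = 19 - 12 = 7
Final time: 7:27

Final answer: 7:27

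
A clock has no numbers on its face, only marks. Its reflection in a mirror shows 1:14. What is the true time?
Reflection across the vertical (12-6) axis maps a hand at angle A degrees to (360 - A) degrees, which sends a reading of T minutes past 12:00 to (720 - T) minutes past 12:00.
Mirror reads 1:14 = 74 minutes past 12:00.
Actual time: (720 - 74) mod 720 = 646 minutes = 10:46.

Final answer: 10:46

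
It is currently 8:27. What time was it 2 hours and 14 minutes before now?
Starting time: 8:27 = 507 total minutes past 12:00
Subtracting: 2 hours and 14 minutes = 134 minutes
507 - 134 = 373 minutes
= 6 hours and 13 minutes past 12:00 = 6:13

Final answer: 6:13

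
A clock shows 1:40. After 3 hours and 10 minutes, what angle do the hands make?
First find the time 3 hours and 10 minutes after 1:40.
Total minutes: 1 x 60 + 40 + 3 x 60 + 10 = 290.
290 mod 720 = 290 minutes = 4:50.
Now compute the angle at 4:50:
Hour hand: 4 x 30 + 50 x 0.5 = 145 degrees
Minute hand: 50 x 6 = 300 degrees
Difference: |145 - 300| = 155 degrees
The angle is 155 degrees

Final answer: 155 degrees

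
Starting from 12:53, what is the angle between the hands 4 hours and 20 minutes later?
First find the time 4 hours and 20 minutes after 12:53.
Total minutes: 12 x 60 + 53 + 4 x 60 + 20 = 1033.
1033 mod 720 = 313 minutes = 5:13.
Now compute the angle at 5:13:
Hour hand: 5 x 30 + 13 x 0.5 = 156.5 degrees
Minute hand: 13 x 6 = 78 degrees
Difference: |156.5 - 78| = 78.5 degrees
The angle is 78.5 degrees

Final answer: 78.5 degrees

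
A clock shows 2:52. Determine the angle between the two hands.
Hour hand position: 2 x 30 + 52 x 0.5 = 86 degrees
Minute hand position: 52 x 6 = 312 degrees
Difference: |86 - 312| = 226 degrees
Since 226 > 180, the smaller angle is 360 - 226 = 134 degrees

Final answer: 134 degrees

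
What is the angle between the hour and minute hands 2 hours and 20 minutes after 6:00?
First find the time 2 hours and 20 minutes after 6:00.
Total minutes: 6 x 60 + 0 + 2 x 60 + 20 = 500.
500 mod 720 = 500 minutes = 8:20.
Now compute the angle at 8:20:
Hour hand: 8 x 30 + 20 x 0.5 = 250 degrees
Minute hand: 20 x 6 = 120 degrees
Difference: |250 - 120| = 130 degrees
The angle is 130 degrees

Final answer: 130 degrees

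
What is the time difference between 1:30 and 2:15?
From 1:30 to 2:15:
(2 x 60 + 15) - (1 x 60 + 30) = 135 - 90 = 45 minutes
= 45 minutes

Final answer: 45 minutes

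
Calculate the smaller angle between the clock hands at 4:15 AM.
Hour hand position: 4 x 30 + 15 x 0.5 = 127.5 degrees
Minute hand position: 15 x 6 = 90 degrees
Difference: |127.5 - 90| = 37.5 degrees
The angle between the hands is 37.5 degrees

Final answer: 37.5 degrees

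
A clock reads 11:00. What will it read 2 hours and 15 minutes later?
Starting time: 11:00
Adding 15 minutes to 0 minutes: 0 + 15 = 15 minutes
Adding 2 hours: 11 + 2 = 13 - 12 = 1
Final time: 1:15

Final answer: 1:15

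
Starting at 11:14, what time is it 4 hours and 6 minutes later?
Starting time: 11:14
Adding 6 minutes to 14 minutes: 14 + 6 = 20 minutes
Adding 4 hours: 11 + 4 = 15 - 12 = 3
Final time: 3:20

Final answer: 3:20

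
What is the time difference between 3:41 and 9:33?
From 3:41 to 9:33:
(9 x 60 + 33) - (3 x 60 + 41) = 573 - 221 = 352 minutes
= 5 hours and 52 minutes

Final answer: 5 hours and 52 minutes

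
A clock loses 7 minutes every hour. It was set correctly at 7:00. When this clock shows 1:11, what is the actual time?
For every 60 true minutes, the faulty clock advances 53 minutes, so 1 faulty-clock minute corresponds to 60/53 true minutes.
From 7:00 to 1:11 on the faulty dial is 371 minutes.
True elapsed: 371 x 60/53 = 420 minutes = 7 hours.
True time: 7:00 + 7 hours = 2:00.

Final answer: 2:00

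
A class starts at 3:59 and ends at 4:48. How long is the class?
From 3:59 to 4:48:
(4 x 60 + 48) - (3 x 60 + 59) = 288 - 239 = 49 minutes
= 49 minutes

Final answer: 49 minutes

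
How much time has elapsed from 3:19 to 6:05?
From 3:19 to 6:05:
(6 x 60 + 5) - (3 x 60 + 19) = 365 - 199 = 166 minutes
= 2 hours and 46 minutes

Final answer: 2 hours and 46 minutes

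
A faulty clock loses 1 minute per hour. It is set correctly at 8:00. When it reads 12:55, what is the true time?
For every 60 true minutes, the faulty clock advances 59 minutes, so 1 faulty-clock minute corresponds to 60/59 true minutes.
From 8:00 to 12:55 on the faulty dial is 295 minutes.
True elapsed: 295 x 60/59 = 300 minutes = 5 hours.
True time: 8:00 + 5 hours = 1:00.

Final answer: 1:00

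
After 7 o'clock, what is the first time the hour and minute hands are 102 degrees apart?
At t minutes past 7:00, the hour hand is at 30 x 7 + 0.5t degrees and the minute hand is at 6t degrees.
The smaller angle between them is 102 degrees when |30H - 5.5t| = 102 or |30H - 5.5t| = 258.
With H = 7, solve 30 x 7 - 5.5t = +/- target for each target:
  t = (30 x 7 - 102) / 5.5 = 19.64
  t = (30 x 7 + 102) / 5.5 = 56.73
  t = (30 x 7 - 258) / 5.5 = -8.73 (outside (0, 60))
  t = (30 x 7 + 258) / 5.5 = 85.09 (outside (0, 60))
Valid solutions in (0, 60): {19.64, 56.73} minutes.
The first occurrence is t = 19.64 minutes.
The hands form a 102-degree angle at 19.64 minutes past 7:00.

Final answer: 19.64 minutes past 7:00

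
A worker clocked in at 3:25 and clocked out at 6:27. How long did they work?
From 3:25 to 6:27:
(6 x 60 + 27) - (3 x 60 + 25) = 387 - 205 = 182 minutes
= 3 hours and 2 minutes

Final answer: 3 hours and 2 minutes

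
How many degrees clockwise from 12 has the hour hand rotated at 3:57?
The hour hand moves 30 degrees per hour and 0.5 degrees per minute.
At 3:57: (3) x 30 + 57 x 0.5 = 90 + 28.5 = 118.5 degrees

Final answer: 118.5 degrees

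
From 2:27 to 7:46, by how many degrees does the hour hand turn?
The hour hand moves 0.5 degrees per minute.
Time elapsed: 7:46 - 2:27 = 319 minutes
Angular displacement: 319 x 0.5 = 159.5 degrees

Final answer: 159.5 degrees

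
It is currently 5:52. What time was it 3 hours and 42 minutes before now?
Starting time: 5:52 = 352 total minutes past 12:00
Subtracting: 3 hours and 42 minutes = 222 minutes
352 - 222 = 130 minutes
= 2 hours and 10 minutes past 12:00 = 2:10

Final answer: 2:10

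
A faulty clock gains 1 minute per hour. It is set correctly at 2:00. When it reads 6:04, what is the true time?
For every 60 true minutes, the faulty clock advances 61 minutes, so 1 faulty-clock minute corresponds to 60/61 true minutes.
From 2:00 to 6:04 on the faulty dial is 244 minutes.
True elapsed: 244 x 60/61 = 240 minutes = 4 hours.
True time: 2:00 + 4 hours = 6:00.

Final answer: 6:00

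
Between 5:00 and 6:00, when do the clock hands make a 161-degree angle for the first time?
At t minutes past 5:00, the hour hand is at 30 x 5 + 0.5t degrees and the minute hand is at 6t degrees.
The smaller angle between them is 161 degrees when |30H - 5.5t| = 161 or |30H - 5.5t| = 199.
With H = 5, solve 30 x 5 - 5.5t = +/- target for each target:
  t = (30 x 5 - 161) / 5.5 = -2 (outside (0, 60))
  t = (30 x 5 + 161) / 5.5 = 56.55
  t = (30 x 5 - 199) / 5.5 = -8.91 (outside (0, 60))
  t = (30 x 5 + 199) / 5.5 = 63.45 (outside (0, 60))
Valid solutions in (0, 60): {56.55} minutes.
The first occurrence is t = 56.55 minutes.
The hands form a 161-degree angle at 56.55 minutes past 5:00.

Final answer: 56.55 minutes past 5:00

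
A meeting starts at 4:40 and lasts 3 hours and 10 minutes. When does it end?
Starting time: 4:40
Adding 10 minutes to 40 minutes: 40 + 10 = 50 minutes
Adding 3 hours: 4 + 3 = 7
Final time: 7:50

Final answer: 7:50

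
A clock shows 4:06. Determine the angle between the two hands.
Hour hand position: 4 x 30 + 6 x 0.5 = 123 degrees
Minute hand position: 6 x 6 = 36 degrees
Difference: |123 - 36| = 87 degrees
The angle between the hands is 87 degrees

Final answer: 87 degrees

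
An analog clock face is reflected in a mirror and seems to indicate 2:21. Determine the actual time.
Reflection across the vertical (12-6) axis maps a hand at angle A degrees to (360 - A) degrees, which sends a reading of T minutes past 12:00 to (720 - T) minutes past 12:00.
Mirror reads 2:21 = 141 minutes past 12:00.
Actual time: (720 - 141) mod 720 = 579 minutes = 9:39.

Final answer: 9:39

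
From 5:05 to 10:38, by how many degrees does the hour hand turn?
The hour hand moves 0.5 degrees per minute.
Time elapsed: 10:38 - 5:05 = 333 minutes
Angular displacement: 333 x 0.5 = 166.5 degrees

Final answer: 166.5 degrees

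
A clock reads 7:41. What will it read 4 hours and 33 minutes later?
Starting time: 7:41
Adding 33 minutes to 41 minutes: 41 + 33 = 74 minutes = 1 hour and 14 minutes
Adding 4 hours: 7 + 4 + 1 (carry) = 12
Final time: 12:14

Final answer: 12:14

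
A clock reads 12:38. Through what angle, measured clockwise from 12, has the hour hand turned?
The hour hand moves 30 degrees per hour and 0.5 degrees per minute.
At 12:38: (0) x 30 + 38 x 0.5 = 0 + 19 = 19 degrees

Final answer: 19 degrees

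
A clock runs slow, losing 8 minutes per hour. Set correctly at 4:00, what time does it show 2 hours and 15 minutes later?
For every 60 true minutes, the faulty clock advances 60 - 8 = 52 minutes.
True elapsed: 2 hours and 15 minutes = 135 minutes.
Faulty clock advances: 135 x 52/60 = 117 minutes (drift: 18 minutes behind).
Shown time: 4:00 + 117 minutes = 5:57.

Final answer: 5:57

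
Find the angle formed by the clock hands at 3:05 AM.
Hour hand position: 3 x 30 + 5 x 0.5 = 92.5 degrees
Minute hand position: 5 x 6 = 30 degrees
Difference: |92.5 - 30| = 62.5 degrees
The angle between the hands is 62.5 degrees

Final answer: 62.5 degrees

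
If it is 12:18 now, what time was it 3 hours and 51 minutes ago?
Starting time: 12:18 = 18 total minutes past 12:00
Subtracting: 3 hours and 51 minutes = 231 minutes
18 - 231 = -213 (negative, add 12 hours = 720) = 507 minutes
= 8 hours and 27 minutes past 12:00 = 8:27

Final answer: 8:27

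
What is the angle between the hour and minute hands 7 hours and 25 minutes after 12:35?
First find the time 7 hours and 25 minutes after 12:35.
Total minutes: 12 x 60 + 35 + 7 x 60 + 25 = 1200.
1200 mod 720 = 480 minutes = 8:00.
Now compute the angle at 8:00:
Hour hand: 8 x 30 + 0 x 0.5 = 240 degrees
Minute hand: 0 x 6 = 0 degrees
Difference: |240 - 0| = 240 degrees
Smaller angle: 360 - 240 = 120 degrees

Final answer: 120 degrees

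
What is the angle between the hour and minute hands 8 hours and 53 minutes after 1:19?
First find the time 8 hours and 53 minutes after 1:19.
Total minutes: 1 x 60 + 19 + 8 x 60 + 53 = 612.
612 mod 720 = 612 minutes = 10:12.
Now compute the angle at 10:12:
Hour hand: 10 x 30 + 12 x 0.5 = 306 degrees
Minute hand: 12 x 6 = 72 degrees
Difference: |306 - 72| = 234 degrees
Smaller angle: 360 - 234 = 126 degrees

Final answer: 126 degrees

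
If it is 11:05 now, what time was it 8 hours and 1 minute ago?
Starting time: 11:05 = 665 total minutes past 12:00
Subtracting: 8 hours and 1 minute = 481 minutes
665 - 481 = 184 minutes
= 3 hours and 4 minutes past 12:00 = 3:04

Final answer: 3:04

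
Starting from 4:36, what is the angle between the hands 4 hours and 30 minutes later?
First find the time 4 hours and 30 minutes after 4:36.
Total minutes: 4 x 60 + 36 + 4 x 60 + 30 = 546.
546 mod 720 = 546 minutes = 9:06.
Now compute the angle at 9:06:
Hour hand: 9 x 30 + 6 x 0.5 = 273 degrees
Minute hand: 6 x 6 = 36 degrees
Difference: |273 - 36| = 237 degrees
Smaller angle: 360 - 237 = 123 degrees

Final answer: 123 degrees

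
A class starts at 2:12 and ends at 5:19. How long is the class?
From 2:12 to 5:19:
(5 x 60 + 19) - (2 x 60 + 12) = 319 - 132 = 187 minutes
= 3 hours and 7 minutes

Final answer: 3 hours and 7 minutes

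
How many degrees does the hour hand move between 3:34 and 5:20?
The hour hand moves 0.5 degrees per minute.
Time elapsed: 5:20 - 3:34 = 106 minutes
Angular displacement: 106 x 0.5 = 53 degrees

Final answer: 53 degrees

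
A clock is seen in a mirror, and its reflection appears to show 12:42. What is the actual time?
Reflection across the vertical (12-6) axis maps a hand at angle A degrees to (360 - A) degrees, which sends a reading of T minutes past 12:00 to (720 - T) minutes past 12:00.
Mirror reads 12:42 = 42 minutes past 12:00.
Actual time: (720 - 42) mod 720 = 678 minutes = 11:18.

Final answer: 11:18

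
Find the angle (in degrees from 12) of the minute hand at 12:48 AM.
The minute hand moves 6 degrees per minute.
At 12:48: 48 x 6 = 288 degrees

Final answer: 288 degrees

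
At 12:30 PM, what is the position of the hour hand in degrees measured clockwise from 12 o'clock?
The hour hand moves 30 degrees per hour and 0.5 degrees per minute.
At 12:30: (0) x 30 + 30 x 0.5 = 0 + 15 = 15 degrees

Final answer: 15 degrees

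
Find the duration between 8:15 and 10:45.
From 8:15 to 10:45:
(10 x 60 + 45) - (8 x 60 + 15) = 645 - 495 = 150 minutes
= 2 hours and 30 minutes

Final answer: 2 hours and 30 minutes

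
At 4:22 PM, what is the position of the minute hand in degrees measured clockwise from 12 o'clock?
The minute hand moves 6 degrees per minute.
At 4:22: 22 x 6 = 132 degrees

Final answer: 132 degrees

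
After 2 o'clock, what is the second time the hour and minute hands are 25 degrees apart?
At t minutes past 2:00, the hour hand is at 30 x 2 + 0.5t degrees and the minute hand is at 6t degrees.
The smaller angle between them is 25 degrees when |30H - 5.5t| = 25 or |30H - 5.5t| = 335.
With H = 2, solve 30 x 2 - 5.5t = +/- target for each target:
  t = (30 x 2 - 25) / 5.5 = 6.36
  t = (30 x 2 + 25) / 5.5 = 15.45
  t = (30 x 2 - 335) / 5.5 = -50 (outside (0, 60))
  t = (30 x 2 + 335) / 5.5 = 71.82 (outside (0, 60))
Valid solutions in (0, 60): {6.36, 15.45} minutes.
The second occurrence is t = 15.45 minutes.
The hands form a 25-degree angle at 15.45 minutes past 2:00.

Final answer: 15.45 minutes past 2:00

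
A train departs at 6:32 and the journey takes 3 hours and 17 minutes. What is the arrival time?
Starting time: 6:32
Adding 17 minutes to 32 minutes: 32 + 17 = 49 minutes
Adding 3 hours: 6 + 3 = 9
Final time: 9:49

Final answer: 9:49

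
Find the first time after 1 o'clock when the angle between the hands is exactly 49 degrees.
At t minutes past 1:00, the hour hand is at 30 x 1 + 0.5t degrees and the minute hand is at 6t degrees.
The smaller angle between them is 49 degrees when |30H - 5.5t| = 49 or |30H - 5.5t| = 311.
With H = 1, solve 30 x 1 - 5.5t = +/- target for each target:
  t = (30 x 1 - 49) / 5.5 = -3.45 (outside (0, 60))
  t = (30 x 1 + 49) / 5.5 = 14.36
  t = (30 x 1 - 311) / 5.5 = -51.09 (outside (0, 60))
  t = (30 x 1 + 311) / 5.5 = 62 (outside (0, 60))
Valid solutions in (0, 60): {14.36} minutes.
The first occurrence is t = 14.36 minutes.
The hands form a 49-degree angle at 14.36 minutes past 1:00.

Final answer: 14.36 minutes past 1:00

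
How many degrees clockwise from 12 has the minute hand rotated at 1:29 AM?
The minute hand moves 6 degrees per minute.
At 1:29: 29 x 6 = 174 degrees

Final answer: 174 degrees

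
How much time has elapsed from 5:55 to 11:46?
From 5:55 to 11:46:
(11 x 60 + 46) - (5 x 60 + 55) = 706 - 355 = 351 minutes
= 5 hours and 51 minutes

Final answer: 5 hours and 51 minutes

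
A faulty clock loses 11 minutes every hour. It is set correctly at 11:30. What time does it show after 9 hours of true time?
For every 60 true minutes, the faulty clock advances 60 - 11 = 49 minutes.
True elapsed: 9 hours = 540 minutes.
Faulty clock advances: 540 x 49/60 = 441 minutes (drift: 99 minutes behind).
Shown time: 11:30 + 441 minutes = 6:51.

Final answer: 6:51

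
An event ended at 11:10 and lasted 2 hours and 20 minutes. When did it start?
Starting time: 11:10 = 670 total minutes past 12:00
Subtracting: 2 hours and 20 minutes = 140 minutes
670 - 140 = 530 minutes
= 8 hours and 50 minutes past 12:00 = 8:50

Final answer: 8:50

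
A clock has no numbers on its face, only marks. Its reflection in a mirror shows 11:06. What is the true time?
Reflection across the vertical (12-6) axis maps a hand at angle A degrees to (360 - A) degrees, which sends a reading of T minutes past 12:00 to (720 - T) minutes past 12:00.
Mirror reads 11:06 = 666 minutes past 12:00.
Actual time: (720 - 666) mod 720 = 54 minutes = 12:54.

Final answer: 12:54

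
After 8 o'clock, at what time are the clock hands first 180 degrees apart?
For hands to be 180 degrees apart: |30H - 5.5t| = 180
With H = 8: t = (30 x 8 + 180)/5.5 = 76.36 or t = (30 x 8 - 180)/5.5 = 10.91
First valid solution (0 < t < 60): t = 10.91 minutes
The hands are opposite at 10.91 minutes past 8:00.

Final answer: 10.91 minutes past 8:00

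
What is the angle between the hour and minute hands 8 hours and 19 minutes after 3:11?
First find the time 8 hours and 19 minutes after 3:11.
Total minutes: 3 x 60 + 11 + 8 x 60 + 19 = 690.
690 mod 720 = 690 minutes = 11:30.
Now compute the angle at 11:30:
Hour hand: 11 x 30 + 30 x 0.5 = 345 degrees
Minute hand: 30 x 6 = 180 degrees
Difference: |345 - 180| = 165 degrees
The angle is 165 degrees

Final answer: 165 degrees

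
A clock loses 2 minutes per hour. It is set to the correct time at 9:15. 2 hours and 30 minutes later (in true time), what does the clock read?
For every 60 true minutes, the faulty clock advances 60 - 2 = 58 minutes.
True elapsed: 2 hours and 30 minutes = 150 minutes.
Faulty clock advances: 150 x 58/60 = 145 minutes (drift: 5 minutes behind).
Shown time: 9:15 + 145 minutes = 11:40.

Final answer: 11:40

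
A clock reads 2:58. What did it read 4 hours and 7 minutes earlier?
Starting time: 2:58 = 178 total minutes past 12:00
Subtracting: 4 hours and 7 minutes = 247 minutes
178 - 247 = -69 (negative, add 12 hours = 720) = 651 minutes
= 10 hours and 51 minutes past 12:00 = 10:51

Final answer: 10:51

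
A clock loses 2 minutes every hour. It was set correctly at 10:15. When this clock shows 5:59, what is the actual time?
For every 60 true minutes, the faulty clock advances 58 minutes, so 1 faulty-clock minute corresponds to 60/58 true minutes.
From 10:15 to 5:59 on the faulty dial is 464 minutes.
True elapsed: 464 x 60/58 = 480 minutes = 8 hours.
True time: 10:15 + 8 hours = 6:15.

Final answer: 6:15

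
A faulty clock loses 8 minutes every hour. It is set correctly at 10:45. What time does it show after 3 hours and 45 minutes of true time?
For every 60 true minutes, the faulty clock advances 60 - 8 = 52 minutes.
True elapsed: 3 hours and 45 minutes = 225 minutes.
Faulty clock advances: 225 x 52/60 = 195 minutes (drift: 30 minutes behind).
Shown time: 10:45 + 195 minutes = 2:00.

Final answer: 2:00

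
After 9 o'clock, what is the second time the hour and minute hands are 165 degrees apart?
At t minutes past 9:00, the hour hand is at 30 x 9 + 0.5t degrees and the minute hand is at 6t degrees.
The smaller angle between them is 165 degrees when |30H - 5.5t| = 165 or |30H - 5.5t| = 195.
With H = 9, solve 30 x 9 - 5.5t = +/- target for each target:
  t = (30 x 9 - 165) / 5.5 = 19.09
  t = (30 x 9 + 165) / 5.5 = 79.09 (outside (0, 60))
  t = (30 x 9 - 195) / 5.5 = 13.64
  t = (30 x 9 + 195) / 5.5 = 84.55 (outside (0, 60))
Valid solutions in (0, 60): {13.64, 19.09} minutes.
The second occurrence is t = 19.09 minutes.
The hands form a 165-degree angle at 19.09 minutes past 9:00.

Final answer: 19.09 minutes past 9:00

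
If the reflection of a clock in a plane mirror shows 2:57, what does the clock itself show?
Reflection across the vertical (12-6) axis maps a hand at angle A degrees to (360 - A) degrees, which sends a reading of T minutes past 12:00 to (720 - T) minutes past 12:00.
Mirror reads 2:57 = 177 minutes past 12:00.
Actual time: (720 - 177) mod 720 = 543 minutes = 9:03.

Final answer: 9:03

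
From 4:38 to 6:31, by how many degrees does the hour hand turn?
The hour hand moves 0.5 degrees per minute.
Time elapsed: 6:31 - 4:38 = 113 minutes
Angular displacement: 113 x 0.5 = 56.5 degrees

Final answer: 56.5 degrees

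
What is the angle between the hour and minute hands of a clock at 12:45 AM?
Hour hand position: 0 x 30 + 45 x 0.5 = 22.5 degrees
Minute hand position: 45 x 6 = 270 degrees
Difference: |22.5 - 270| = 247.5 degrees
Since 247.5 > 180, the smaller angle is 360 - 247.5 = 112.5 degrees

Final answer: 112.5 degrees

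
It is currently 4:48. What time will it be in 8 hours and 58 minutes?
Starting time: 4:48
Adding 58 minutes to 48 minutes: 48 + 58 = 106 minutes = 1 hour and 46 minutes
Adding 8 hours: 4 + 8 + 1 (carry) = 13 - 12 = 1
Final time: 1:46

Final answer: 1:46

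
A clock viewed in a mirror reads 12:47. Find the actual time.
Reflection across the vertical (12-6) axis maps a hand at angle A degrees to (360 - A) degrees, which sends a reading of T minutes past 12:00 to (720 - T) minutes past 12:00.
Mirror reads 12:47 = 47 minutes past 12:00.
Actual time: (720 - 47) mod 720 = 673 minutes = 11:13.

Final answer: 11:13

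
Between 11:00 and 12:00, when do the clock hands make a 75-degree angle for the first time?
At t minutes past 11:00, the hour hand is at 30 x 11 + 0.5t degrees and the minute hand is at 6t degrees.
The smaller angle between them is 75 degrees when |30H - 5.5t| = 75 or |30H - 5.5t| = 285.
With H = 11, solve 30 x 11 - 5.5t = +/- target for each target:
  t = (30 x 11 - 75) / 5.5 = 46.36
  t = (30 x 11 + 75) / 5.5 = 73.64 (outside (0, 60))
  t = (30 x 11 - 285) / 5.5 = 8.18
  t = (30 x 11 + 285) / 5.5 = 111.82 (outside (0, 60))
Valid solutions in (0, 60): {8.18, 46.36} minutes.
The first occurrence is t = 8.18 minutes.
The hands form a 75-degree angle at 8.18 minutes past 11:00.

Final answer: 8.18 minutes past 11:00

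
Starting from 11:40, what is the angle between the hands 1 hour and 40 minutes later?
First find the time 1 hour and 40 minutes after 11:40.
Total minutes: 11 x 60 + 40 + 1 x 60 + 40 = 800.
800 mod 720 = 80 minutes = 1:20.
Now compute the angle at 1:20:
Hour hand: 1 x 30 + 20 x 0.5 = 40 degrees
Minute hand: 20 x 6 = 120 degrees
Difference: |40 - 120| = 80 degrees
The angle is 80 degrees

Final answer: 80 degrees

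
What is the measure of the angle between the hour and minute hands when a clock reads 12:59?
Hour hand position: 0 x 30 + 59 x 0.5 = 29.5 degrees
Minute hand position: 59 x 6 = 354 degrees
Difference: |29.5 - 354| = 324.5 degrees
Since 324.5 > 180, the smaller angle is 360 - 324.5 = 35.5 degrees

Final answer: 35.5 degrees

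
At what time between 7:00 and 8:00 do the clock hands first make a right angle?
At t minutes past 7:00, the hour hand is at 30 x 7 + 0.5t degrees and the minute hand is at 6t degrees.
The smaller angle between them is 90 degrees when |30H - 5.5t| = 90 or |30H - 5.5t| = 270.
With H = 7, solve 30 x 7 - 5.5t = +/- target for each target:
  t = (30 x 7 - 90) / 5.5 = 21.82
  t = (30 x 7 + 90) / 5.5 = 54.55
  t = (30 x 7 - 270) / 5.5 = -10.91 (outside (0, 60))
  t = (30 x 7 + 270) / 5.5 = 87.27 (outside (0, 60))
Valid solutions in (0, 60): {21.82, 54.55} minutes.
First occurrence: t = 21.82 minutes.
The hands are at right angles at 21.82 minutes past 7:00.

Final answer: 21.82 minutes past 7:00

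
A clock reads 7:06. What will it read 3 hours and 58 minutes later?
Starting time: 7:06
Adding 58 minutes to 6 minutes: 6 + 58 = 64 minutes = 1 hour and 4 minutes
Adding 3 hours: 7 + 3 + 1 (carry) = 11
Final time: 11:04

Final answer: 11:04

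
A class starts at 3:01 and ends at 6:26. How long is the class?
From 3:01 to 6:26:
(6 x 60 + 26) - (3 x 60 + 1) = 386 - 181 = 205 minutes
= 3 hours and 25 minutes

Final answer: 3 hours and 25 minutes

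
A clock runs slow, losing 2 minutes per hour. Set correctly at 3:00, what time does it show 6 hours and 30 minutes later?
For every 60 true minutes, the faulty clock advances 60 - 2 = 58 minutes.
True elapsed: 6 hours and 30 minutes = 390 minutes.
Faulty clock advances: 390 x 58/60 = 377 minutes (drift: 13 minutes behind).
Shown time: 3:00 + 377 minutes = 9:17.

Final answer: 9:17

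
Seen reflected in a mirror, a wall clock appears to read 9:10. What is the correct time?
Reflection across the vertical (12-6) axis maps a hand at angle A degrees to (360 - A) degrees, which sends a reading of T minutes past 12:00 to (720 - T) minutes past 12:00.
Mirror reads 9:10 = 550 minutes past 12:00.
Actual time: (720 - 550) mod 720 = 170 minutes = 2:50.

Final answer: 2:50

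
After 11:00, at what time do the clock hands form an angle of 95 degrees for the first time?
At t minutes past 11:00, the hour hand is at 30 x 11 + 0.5t degrees and the minute hand is at 6t degrees.
The smaller angle between them is 95 degrees when |30H - 5.5t| = 95 or |30H - 5.5t| = 265.
With H = 11, solve 30 x 11 - 5.5t = +/- target for each target:
  t = (30 x 11 - 95) / 5.5 = 42.73
  t = (30 x 11 + 95) / 5.5 = 77.27 (outside (0, 60))
  t = (30 x 11 - 265) / 5.5 = 11.82
  t = (30 x 11 + 265) / 5.5 = 108.18 (outside (0, 60))
Valid solutions in (0, 60): {11.82, 42.73} minutes.
The first occurrence is t = 11.82 minutes.
The hands form a 95-degree angle at 11.82 minutes past 11:00.

Final answer: 11.82 minutes past 11:00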